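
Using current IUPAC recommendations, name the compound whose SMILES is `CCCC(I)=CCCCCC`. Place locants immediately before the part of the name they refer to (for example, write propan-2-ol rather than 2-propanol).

Counting along the main chain through the multiple bond gives 10 carbons: the parent is decane.
There is one C=C double bond, indicated by the ending -ene.
The numbering direction is chosen so that numbering from this end puts the double bond at C-4 rather than C-6.
This places the double bond between C-4 and C-5; an iodo group at C-4.
Assembling the pieces gives 4-iododec-4-ene.

4-iododec-4-ene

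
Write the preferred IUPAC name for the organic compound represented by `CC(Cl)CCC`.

The longest carbon chain is 5 atoms: the parent is pentane.
Number the chain so that the substituent locant set {2} is lower than {4} at the first point of difference.
This places a chloro group at C-2.
Assembling the pieces gives 2-chloropentane.

2-chloropentane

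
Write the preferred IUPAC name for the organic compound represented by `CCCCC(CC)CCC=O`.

4-ethyloctanal

The longest chain bearing the –CHO group is 8 carbons long (octane).
The highest-priority functional group is an aldehyde (terminal –CHO), so the name ends in -al.
Number the chain so that the aldehyde carbon is C-1 by definition.
This places an ethyl group at C-4.
Putting it together: 4-ethyloctanal.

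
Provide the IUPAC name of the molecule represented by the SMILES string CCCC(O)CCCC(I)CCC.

8-iodoundecan-4-ol

The longest carbon chain that includes the –OH group has 11 carbons, so the parent hydride is undecane.
An alcohol (–OH) is the principal characteristic group, giving the suffix -ol.
Number the chain so that numbering from this end puts the hydroxyl group at C-4 rather than C-8.
This places the hydroxyl at C-4; an iodo group at C-8.
The name is 8-iodoundecan-4-ol.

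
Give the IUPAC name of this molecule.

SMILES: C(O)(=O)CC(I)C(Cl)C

The longest carbon chain that includes the –COOH group has 5 carbons, so the parent hydride is pentane.
The highest-priority functional group is a carboxylic acid (terminal –COOH), so the name ends in -oic acid.
Number the chain so that the carboxylic acid carbon is C-1 by definition.
This places a chloro group at C-4; an iodo group at C-3.
The substituents are ordered alphabetically, ignoring any di-/tri- multipliers.
Putting it together: 4-chloro-3-iodopentanoic acid.

4-chloro-3-iodopentanoic acid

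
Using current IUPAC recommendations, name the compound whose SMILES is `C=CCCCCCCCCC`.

The longest carbon chain that includes the multiple bond has 11 carbons, so the parent hydride is undecane.
The chain contains a C=C double bond, so the unsaturation ending is -ene.
Number the chain so that numbering from this end puts the double bond at C-1 rather than C-10.
With this numbering: the double bond between C-1 and C-2.
The name is undec-1-ene.

undec-1-ene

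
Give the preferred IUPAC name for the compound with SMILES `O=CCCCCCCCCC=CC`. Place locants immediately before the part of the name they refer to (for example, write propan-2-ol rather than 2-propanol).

dodec-10-enal

The longest carbon chain that includes the –CHO group and the multiple bond has 12 carbons, so the parent hydride is dodecane.
The principal characteristic group is an aldehyde (terminal –CHO), named with the suffix -al.
The chain contains a C=C double bond, so the unsaturation ending is -ene.
Number the chain so that the aldehyde carbon is C-1 by definition.
This places the double bond between C-10 and C-11.
Putting it together: dodec-10-enal.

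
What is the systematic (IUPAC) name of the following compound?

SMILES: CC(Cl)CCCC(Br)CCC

6-bromo-2-chlorononane

The longest continuous carbon chain has 9 atoms, so the parent hydride is nonane.
The numbering direction is chosen so that the substituent locant set {2,6} is lower than {4,8} at the first point of difference.
This places a bromo group at C-6; a chloro group at C-2.
Substituent prefixes are cited in alphabetical order (multiplying prefixes like di-/tri- are ignored for ordering).
The name is 6-bromo-2-chlorononane.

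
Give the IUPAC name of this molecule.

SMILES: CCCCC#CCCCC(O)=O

dec-5-ynoic acid

The longest chain bearing the –COOH group and the multiple bond is 10 carbons long (decane).
The principal characteristic group is a carboxylic acid (terminal –COOH), named with the suffix -oic acid.
A C≡C triple bond in the chain gives the infix -yne-.
The numbering direction is chosen so that the carboxylic acid carbon is C-1 by definition.
This places the triple bond between C-5 and C-6.
Assembling the pieces gives dec-5-ynoic acid.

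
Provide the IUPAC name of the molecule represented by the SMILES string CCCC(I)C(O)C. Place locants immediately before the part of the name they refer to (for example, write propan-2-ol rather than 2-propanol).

Counting along the main chain through the –OH group gives 6 carbons: the parent is hexane.
The principal characteristic group is an alcohol (–OH), named with the suffix -ol.
Number the chain so that numbering from this end puts the hydroxyl group at C-2 rather than C-5.
With this numbering: the hydroxyl at C-2; an iodo group at C-3.
Assembling the pieces gives 3-iodohexan-2-ol.

3-iodohexan-2-ol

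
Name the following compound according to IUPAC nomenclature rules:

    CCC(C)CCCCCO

The longest carbon chain that includes the –OH group has 8 carbons, so the parent hydride is octane.
The principal characteristic group is an alcohol (–OH), named with the suffix -ol.
The numbering direction is chosen so that numbering from this end puts the hydroxyl group at C-1 rather than C-8.
That gives the hydroxyl at C-1; a methyl group at C-6.
The name is 6-methyloctan-1-ol.

6-methyloctan-1-ol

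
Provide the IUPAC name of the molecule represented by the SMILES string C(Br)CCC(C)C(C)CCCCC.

1-bromo-4,5-dimethyldecane

The longest continuous carbon chain has 10 atoms, so the parent hydride is decane.
Choose the numbering such that the substituent locant set {1,4,5} is lower than {6,7,10} at the first point of difference.
That gives a bromo group at C-1; methyl groups at C-4 and C-5.
Prefixes are listed alphabetically: bromo, methyl.
Putting it together: 1-bromo-4,5-dimethyldecane.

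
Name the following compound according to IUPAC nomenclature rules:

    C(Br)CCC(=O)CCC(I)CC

Counting along the main chain through the carbonyl gives 9 carbons: the parent is nonane.
A ketone (C=O on an internal carbon) is the principal characteristic group, giving the suffix -one.
Number the chain so that numbering from this end puts the carbonyl group at C-4 rather than C-6.
With this numbering: the carbonyl at C-4; a bromo group at C-1; an iodo group at C-7.
Substituent prefixes are cited in alphabetical order (multiplying prefixes like di-/tri- are ignored for ordering).
Putting it together: 1-bromo-7-iodononan-4-one.

1-bromo-7-iodononan-4-one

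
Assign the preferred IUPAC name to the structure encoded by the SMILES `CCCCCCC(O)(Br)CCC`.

The longest carbon chain that includes the –OH group has 10 carbons, so the parent hydride is decane.
The principal characteristic group is an alcohol (–OH), named with the suffix -ol.
Number the chain so that numbering from this end puts the hydroxyl group at C-4 rather than C-7.
This places the hydroxyl at C-4; a bromo group at C-4.
Putting it together: 4-bromodecan-4-ol.

4-bromodecan-4-ol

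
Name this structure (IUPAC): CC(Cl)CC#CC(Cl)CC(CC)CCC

2,6-dichloro-8-ethylundec-4-yne

Counting along the main chain through the multiple bond gives 11 carbons: the parent is undecane.
A C≡C triple bond in the chain gives the infix -yne-.
Choose the numbering such that numbering from this end puts the triple bond at C-4 rather than C-7.
That gives the triple bond between C-4 and C-5; chloro groups at C-2 and C-6; an ethyl group at C-8.
Prefixes are listed alphabetically: chloro, ethyl.
The name is 2,6-dichloro-8-ethylundec-4-yne.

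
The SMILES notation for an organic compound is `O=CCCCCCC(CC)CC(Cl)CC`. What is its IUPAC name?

The longest chain bearing the –CHO group is 11 carbons long (undecane).
The principal characteristic group is an aldehyde (terminal –CHO), named with the suffix -al.
Number the chain so that the aldehyde carbon is C-1 by definition.
This places a chloro group at C-9; an ethyl group at C-7.
The substituents are ordered alphabetically, ignoring any di-/tri- multipliers.
The name is 9-chloro-7-ethylundecanal.

9-chloro-7-ethylundecanal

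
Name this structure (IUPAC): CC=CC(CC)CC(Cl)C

The longest carbon chain that includes the multiple bond has 7 carbons, so the parent hydride is heptane.
The chain contains a C=C double bond, so the unsaturation ending is -ene.
Choose the numbering such that numbering from this end puts the double bond at C-2 rather than C-5.
With this numbering: the double bond between C-2 and C-3; a chloro group at C-6; an ethyl group at C-4.
The substituents are ordered alphabetically, ignoring any di-/tri- multipliers.
The name is 6-chloro-4-ethylhept-2-ene.

6-chloro-4-ethylhept-2-ene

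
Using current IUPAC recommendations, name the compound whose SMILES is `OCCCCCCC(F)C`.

7-fluorooctan-1-ol

Counting along the main chain through the –OH group gives 8 carbons: the parent is octane.
An alcohol (–OH) is the principal characteristic group, giving the suffix -ol.
The numbering direction is chosen so that numbering from this end puts the hydroxyl group at C-1 rather than C-8.
With this numbering: the hydroxyl at C-1; a fluoro group at C-7.
Assembling the pieces gives 7-fluorooctan-1-ol.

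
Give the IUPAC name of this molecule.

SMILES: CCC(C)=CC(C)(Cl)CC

5-chloro-3,5-dimethylhept-3-ene

The longest chain bearing the multiple bond is 7 carbons long (heptane).
The chain contains a C=C double bond, so the unsaturation ending is -ene.
Choose the numbering such that numbering from this end puts the double bond at C-3 rather than C-4.
This places the double bond between C-3 and C-4; a chloro group at C-5; methyl groups at C-3 and C-5.
The substituents are ordered alphabetically, ignoring any di-/tri- multipliers.
Assembling the pieces gives 5-chloro-3,5-dimethylhept-3-ene.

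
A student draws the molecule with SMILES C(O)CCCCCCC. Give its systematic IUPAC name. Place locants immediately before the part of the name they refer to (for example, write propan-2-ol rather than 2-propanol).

octan-1-ol

The longest chain bearing the –OH group is 8 carbons long (octane).
An alcohol (–OH) is the principal characteristic group, giving the suffix -ol.
The numbering direction is chosen so that numbering from this end puts the hydroxyl group at C-1 rather than C-8.
With this numbering: the hydroxyl at C-1.
The name is octan-1-ol.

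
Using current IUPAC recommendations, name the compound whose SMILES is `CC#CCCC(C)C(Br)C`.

7-bromo-6-methyloct-2-yne

Counting along the main chain through the multiple bond gives 8 carbons: the parent is octane.
The chain contains a C≡C triple bond, so the unsaturation ending is -yne.
Number the chain so that numbering from this end puts the triple bond at C-2 rather than C-6.
That gives the triple bond between C-2 and C-3; a bromo group at C-7; a methyl group at C-6.
The substituents are ordered alphabetically, ignoring any di-/tri- multipliers.
The name is 7-bromo-6-methyloct-2-yne.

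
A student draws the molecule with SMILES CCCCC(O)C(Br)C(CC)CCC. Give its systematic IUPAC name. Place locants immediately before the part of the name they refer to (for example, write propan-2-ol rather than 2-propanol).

6-bromo-7-ethyldecan-5-ol

Counting along the main chain through the –OH group gives 10 carbons: the parent is decane.
The principal characteristic group is an alcohol (–OH), named with the suffix -ol.
The numbering direction is chosen so that numbering from this end puts the hydroxyl group at C-5 rather than C-6.
This places the hydroxyl at C-5; a bromo group at C-6; an ethyl group at C-7.
Substituent prefixes are cited in alphabetical order (multiplying prefixes like di-/tri- are ignored for ordering).
The name is 6-bromo-7-ethyldecan-5-ol.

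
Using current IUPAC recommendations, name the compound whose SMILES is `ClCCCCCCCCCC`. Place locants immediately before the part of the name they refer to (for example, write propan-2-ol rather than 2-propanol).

1-chlorodecane

The parent chain contains 10 carbons (decane).
Number the chain so that the substituent locant set {1} is lower than {10} at the first point of difference.
With this numbering: a chloro group at C-1.
The name is 1-chlorodecane.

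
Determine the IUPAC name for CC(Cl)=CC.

2-chlorobut-2-ene

The longest chain bearing the multiple bond is 4 carbons long (butane).
The chain contains a C=C double bond, so the unsaturation ending is -ene.
The numbering direction is chosen so that the substituent locant set {2} is lower than {3} at the first point of difference.
With this numbering: the double bond between C-2 and C-3; a chloro group at C-2.
Putting it together: 2-chlorobut-2-ene.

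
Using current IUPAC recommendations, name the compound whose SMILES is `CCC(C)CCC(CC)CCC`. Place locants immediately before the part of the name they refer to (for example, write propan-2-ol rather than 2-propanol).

6-ethyl-3-methylnonane

The longest carbon chain is 9 atoms: the parent is nonane.
The numbering direction is chosen so that the substituent locant set {3,6} is lower than {4,7} at the first point of difference.
With this numbering: an ethyl group at C-6; a methyl group at C-3.
Prefixes are listed alphabetically: ethyl, methyl.
Putting it together: 6-ethyl-3-methylnonane.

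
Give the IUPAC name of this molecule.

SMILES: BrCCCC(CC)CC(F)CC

1-bromo-4-ethyl-6-fluorooctane

The parent chain contains 8 carbons (octane).
The numbering direction is chosen so that the substituent locant set {1,4,6} is lower than {3,5,8} at the first point of difference.
With this numbering: a bromo group at C-1; an ethyl group at C-4; a fluoro group at C-6.
Prefixes are listed alphabetically: bromo, ethyl, fluoro.
Putting it together: 1-bromo-4-ethyl-6-fluorooctane.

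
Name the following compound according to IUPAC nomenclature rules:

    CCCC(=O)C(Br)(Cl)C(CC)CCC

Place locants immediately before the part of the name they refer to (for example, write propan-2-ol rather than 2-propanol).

5-bromo-5-chloro-6-ethylnonan-4-one

The longest chain bearing the carbonyl is 9 carbons long (nonane).
The principal characteristic group is a ketone (C=O on an internal carbon), named with the suffix -one.
Number the chain so that numbering from this end puts the carbonyl group at C-4 rather than C-6.
This places the carbonyl at C-4; a bromo group at C-5; a chloro group at C-5; an ethyl group at C-6.
Substituent prefixes are cited in alphabetical order (multiplying prefixes like di-/tri- are ignored for ordering).
The name is 5-bromo-5-chloro-6-ethylnonan-4-one.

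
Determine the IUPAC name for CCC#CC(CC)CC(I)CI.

5-ethyl-7,8-diiodooct-3-yne

Counting along the main chain through the multiple bond gives 8 carbons: the parent is octane.
The chain contains a C≡C triple bond, so the unsaturation ending is -yne.
Choose the numbering such that numbering from this end puts the triple bond at C-3 rather than C-5.
This places the triple bond between C-3 and C-4; an ethyl group at C-5; iodo groups at C-7 and C-8.
Prefixes are listed alphabetically: ethyl, iodo.
The name is 5-ethyl-7,8-diiodooct-3-yne.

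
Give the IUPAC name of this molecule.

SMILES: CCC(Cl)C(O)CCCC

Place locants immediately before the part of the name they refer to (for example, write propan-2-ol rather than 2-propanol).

Counting along the main chain through the –OH group gives 8 carbons: the parent is octane.
The highest-priority functional group is an alcohol (–OH), so the name ends in -ol.
Number the chain so that numbering from this end puts the hydroxyl group at C-4 rather than C-5.
This places the hydroxyl at C-4; a chloro group at C-3.
Putting it together: 3-chlorooctan-4-ol.

3-chlorooctan-4-ol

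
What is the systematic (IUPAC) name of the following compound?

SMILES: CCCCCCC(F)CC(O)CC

The longest carbon chain that includes the –OH group has 11 carbons, so the parent hydride is undecane.
The principal characteristic group is an alcohol (–OH), named with the suffix -ol.
The numbering direction is chosen so that numbering from this end puts the hydroxyl group at C-3 rather than C-9.
This places the hydroxyl at C-3; a fluoro group at C-5.
The name is 5-fluoroundecan-3-ol.

5-fluoroundecan-3-ol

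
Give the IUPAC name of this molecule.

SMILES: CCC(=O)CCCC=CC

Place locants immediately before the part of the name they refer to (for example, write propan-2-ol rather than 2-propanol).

non-7-en-3-one

The longest carbon chain that includes the carbonyl and the multiple bond has 9 carbons, so the parent hydride is nonane.
The principal characteristic group is a ketone (C=O on an internal carbon), named with the suffix -one.
A C=C double bond in the chain gives the infix -ene-.
The numbering direction is chosen so that numbering from this end puts the carbonyl group at C-3 rather than C-7.
That gives the carbonyl at C-3; the double bond between C-7 and C-8.
Putting it together: non-7-en-3-one.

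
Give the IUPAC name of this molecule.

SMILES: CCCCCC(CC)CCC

The parent chain contains 9 carbons (nonane).
Choose the numbering such that the substituent locant set {4} is lower than {6} at the first point of difference.
This places an ethyl group at C-4.
Assembling the pieces gives 4-ethylnonane.

4-ethylnonane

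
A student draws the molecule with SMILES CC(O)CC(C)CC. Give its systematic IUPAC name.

Counting along the main chain through the –OH group gives 6 carbons: the parent is hexane.
The highest-priority functional group is an alcohol (–OH), so the name ends in -ol.
Choose the numbering such that numbering from this end puts the hydroxyl group at C-2 rather than C-5.
With this numbering: the hydroxyl at C-2; a methyl group at C-4.
The name is 4-methylhexan-2-ol.

4-methylhexan-2-ol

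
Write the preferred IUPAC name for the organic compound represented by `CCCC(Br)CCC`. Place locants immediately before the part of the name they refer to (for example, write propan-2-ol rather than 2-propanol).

4-bromoheptane

The longest continuous carbon chain has 7 atoms, so the parent hydride is heptane.
Numbering from either end gives identical locants here.
That gives a bromo group at C-4.
Assembling the pieces gives 4-bromoheptane.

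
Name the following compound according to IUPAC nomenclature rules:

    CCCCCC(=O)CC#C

The longest chain bearing the carbonyl and the multiple bond is 9 carbons long (nonane).
A ketone (C=O on an internal carbon) is the principal characteristic group, giving the suffix -one.
A C≡C triple bond in the chain gives the infix -yne-.
Choose the numbering such that numbering from this end puts the carbonyl group at C-4 rather than C-6.
With this numbering: the carbonyl at C-4; the triple bond between C-1 and C-2.
Assembling the pieces gives non-1-yn-4-one.

non-1-yn-4-one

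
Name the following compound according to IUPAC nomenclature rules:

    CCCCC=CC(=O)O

hept-2-enoic acid

The longest carbon chain that includes the –COOH group and the multiple bond has 7 carbons, so the parent hydride is heptane.
A carboxylic acid (terminal –COOH) is the principal characteristic group, giving the suffix -oic acid.
There is one C=C double bond, indicated by the ending -ene.
Number the chain so that the carboxylic acid carbon is C-1 by definition.
That gives the double bond between C-2 and C-3.
Assembling the pieces gives hept-2-enoic acid.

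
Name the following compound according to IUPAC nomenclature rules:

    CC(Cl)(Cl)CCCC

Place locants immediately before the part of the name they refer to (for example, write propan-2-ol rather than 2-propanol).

The parent chain contains 6 carbons (hexane).
Choose the numbering such that the substituent locant set {2,2} is lower than {5,5} at the first point of difference.
This places two chloro groups at C-2.
Putting it together: 2,2-dichlorohexane.

2,2-dichlorohexane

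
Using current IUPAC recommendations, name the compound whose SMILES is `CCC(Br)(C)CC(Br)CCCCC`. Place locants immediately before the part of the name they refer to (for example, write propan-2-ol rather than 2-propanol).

3,5-dibromo-3-methyldecane

The parent chain contains 10 carbons (decane).
Choose the numbering such that the substituent locant set {3,3,5} is lower than {6,8,8} at the first point of difference.
That gives bromo groups at C-3 and C-5; a methyl group at C-3.
The substituents are ordered alphabetically, ignoring any di-/tri- multipliers.
Assembling the pieces gives 3,5-dibromo-3-methyldecane.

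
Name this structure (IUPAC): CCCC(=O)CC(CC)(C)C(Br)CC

The longest carbon chain that includes the carbonyl has 9 carbons, so the parent hydride is nonane.
A ketone (C=O on an internal carbon) is the principal characteristic group, giving the suffix -one.
Choose the numbering such that numbering from this end puts the carbonyl group at C-4 rather than C-6.
With this numbering: the carbonyl at C-4; a bromo group at C-7; an ethyl group at C-6; a methyl group at C-6.
The substituents are ordered alphabetically, ignoring any di-/tri- multipliers.
Putting it together: 7-bromo-6-ethyl-6-methylnonan-4-one.

7-bromo-6-ethyl-6-methylnonan-4-one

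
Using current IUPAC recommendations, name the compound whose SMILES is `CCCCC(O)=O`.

pentanoic acid

The longest carbon chain that includes the –COOH group has 5 carbons, so the parent hydride is pentane.
The principal characteristic group is a carboxylic acid (terminal –COOH), named with the suffix -oic acid.
Number the chain so that the carboxylic acid carbon is C-1 by definition.
Putting it together: pentanoic acid.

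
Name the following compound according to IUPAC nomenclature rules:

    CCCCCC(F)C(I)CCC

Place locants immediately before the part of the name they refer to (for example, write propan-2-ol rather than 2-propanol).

The longest continuous carbon chain has 10 atoms, so the parent hydride is decane.
The numbering direction is chosen so that the substituent locant set {4,5} is lower than {6,7} at the first point of difference.
With this numbering: a fluoro group at C-5; an iodo group at C-4.
The substituents are ordered alphabetically, ignoring any di-/tri- multipliers.
Assembling the pieces gives 5-fluoro-4-iododecane.

5-fluoro-4-iododecane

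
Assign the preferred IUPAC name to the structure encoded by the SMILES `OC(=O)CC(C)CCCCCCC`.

Counting along the main chain through the –COOH group gives 10 carbons: the parent is decane.
A carboxylic acid (terminal –COOH) is the principal characteristic group, giving the suffix -oic acid.
Choose the numbering such that the carboxylic acid carbon is C-1 by definition.
This places a methyl group at C-3.
Assembling the pieces gives 3-methyldecanoic acid.

3-methyldecanoic acid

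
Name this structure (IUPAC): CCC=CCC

The longest chain bearing the multiple bond is 6 carbons long (hexane).
A C=C double bond in the chain gives the infix -ene-.
The molecule is symmetric, so either numbering direction gives the same locants.
This places the double bond between C-3 and C-4.
Assembling the pieces gives hex-3-ene.

hex-3-ene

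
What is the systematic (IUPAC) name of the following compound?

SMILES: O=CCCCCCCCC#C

The longest carbon chain that includes the –CHO group and the multiple bond has 10 carbons, so the parent hydride is decane.
An aldehyde (terminal –CHO) is the principal characteristic group, giving the suffix -al.
There is one C≡C triple bond, indicated by the ending -yne.
Number the chain so that the aldehyde carbon is C-1 by definition.
That gives the triple bond between C-9 and C-10.
The name is dec-9-ynal.

dec-9-ynal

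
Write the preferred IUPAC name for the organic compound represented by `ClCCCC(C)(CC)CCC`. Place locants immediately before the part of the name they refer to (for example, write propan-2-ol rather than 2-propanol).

The longest carbon chain is 7 atoms: the parent is heptane.
The numbering direction is chosen so that the substituent locant set {1,4,4} is lower than {4,4,7} at the first point of difference.
That gives a chloro group at C-1; an ethyl group at C-4; a methyl group at C-4.
Substituent prefixes are cited in alphabetical order (multiplying prefixes like di-/tri- are ignored for ordering).
Assembling the pieces gives 1-chloro-4-ethyl-4-methylheptane.

1-chloro-4-ethyl-4-methylheptane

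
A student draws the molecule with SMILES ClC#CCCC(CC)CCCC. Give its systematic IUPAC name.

1-chloro-5-ethylnon-1-yne

Counting along the main chain through the multiple bond gives 9 carbons: the parent is nonane.
The chain contains a C≡C triple bond, so the unsaturation ending is -yne.
The numbering direction is chosen so that numbering from this end puts the triple bond at C-1 rather than C-8.
That gives the triple bond between C-1 and C-2; a chloro group at C-1; an ethyl group at C-5.
The substituents are ordered alphabetically, ignoring any di-/tri- multipliers.
Putting it together: 1-chloro-5-ethylnon-1-yne.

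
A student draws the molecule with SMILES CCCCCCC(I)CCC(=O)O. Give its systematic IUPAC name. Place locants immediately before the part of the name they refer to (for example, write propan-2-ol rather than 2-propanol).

4-iododecanoic acid

The longest chain bearing the –COOH group is 10 carbons long (decane).
The highest-priority functional group is a carboxylic acid (terminal –COOH), so the name ends in -oic acid.
Number the chain so that the carboxylic acid carbon is C-1 by definition.
This places an iodo group at C-4.
Assembling the pieces gives 4-iododecanoic acid.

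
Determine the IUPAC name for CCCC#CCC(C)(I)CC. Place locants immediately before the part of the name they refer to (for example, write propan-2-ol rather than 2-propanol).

The longest carbon chain that includes the multiple bond has 9 carbons, so the parent hydride is nonane.
There is one C≡C triple bond, indicated by the ending -yne.
Number the chain so that numbering from this end puts the triple bond at C-4 rather than C-5.
This places the triple bond between C-4 and C-5; an iodo group at C-7; a methyl group at C-7.
Substituent prefixes are cited in alphabetical order (multiplying prefixes like di-/tri- are ignored for ordering).
Assembling the pieces gives 7-iodo-7-methylnon-4-yne.

7-iodo-7-methylnon-4-yne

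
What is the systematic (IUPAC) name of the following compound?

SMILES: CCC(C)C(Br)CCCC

The longest continuous carbon chain has 8 atoms, so the parent hydride is octane.
The numbering direction is chosen so that the substituent locant set {3,4} is lower than {5,6} at the first point of difference.
This places a bromo group at C-4; a methyl group at C-3.
Substituent prefixes are cited in alphabetical order (multiplying prefixes like di-/tri- are ignored for ordering).
Putting it together: 4-bromo-3-methyloctane.

4-bromo-3-methyloctane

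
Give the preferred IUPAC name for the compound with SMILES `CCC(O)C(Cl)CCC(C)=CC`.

The longest chain bearing the –OH group and the multiple bond is 9 carbons long (nonane).
The highest-priority functional group is an alcohol (–OH), so the name ends in -ol.
The chain contains a C=C double bond, so the unsaturation ending is -ene.
Choose the numbering such that numbering from this end puts the hydroxyl group at C-3 rather than C-7.
That gives the hydroxyl at C-3; the double bond between C-7 and C-8; a chloro group at C-4; a methyl group at C-7.
Substituent prefixes are cited in alphabetical order (multiplying prefixes like di-/tri- are ignored for ordering).
Assembling the pieces gives 4-chloro-7-methylnon-7-en-3-ol.

4-chloro-7-methylnon-7-en-3-ol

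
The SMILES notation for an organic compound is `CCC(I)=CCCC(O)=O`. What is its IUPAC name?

The longest carbon chain that includes the –COOH group and the multiple bond has 7 carbons, so the parent hydride is heptane.
A carboxylic acid (terminal –COOH) is the principal characteristic group, giving the suffix -oic acid.
There is one C=C double bond, indicated by the ending -ene.
Choose the numbering such that the carboxylic acid carbon is C-1 by definition.
This places the double bond between C-4 and C-5; an iodo group at C-5.
Putting it together: 5-iodohept-4-enoic acid.

5-iodohept-4-enoic acid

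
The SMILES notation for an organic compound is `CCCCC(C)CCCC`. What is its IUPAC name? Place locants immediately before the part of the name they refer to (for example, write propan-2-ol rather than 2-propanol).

5-methylnonane

The longest carbon chain is 9 atoms: the parent is nonane.
The molecule is symmetric, so either numbering direction gives the same locants.
With this numbering: a methyl group at C-5.
Assembling the pieces gives 5-methylnonane.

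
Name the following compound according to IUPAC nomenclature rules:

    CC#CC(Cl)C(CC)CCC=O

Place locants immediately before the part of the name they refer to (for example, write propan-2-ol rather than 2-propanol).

5-chloro-4-ethyloct-6-ynal

The longest chain bearing the –CHO group and the multiple bond is 8 carbons long (octane).
The principal characteristic group is an aldehyde (terminal –CHO), named with the suffix -al.
The chain contains a C≡C triple bond, so the unsaturation ending is -yne.
Number the chain so that the aldehyde carbon is C-1 by definition.
This places the triple bond between C-6 and C-7; a chloro group at C-5; an ethyl group at C-4.
The substituents are ordered alphabetically, ignoring any di-/tri- multipliers.
The name is 5-chloro-4-ethyloct-6-ynal.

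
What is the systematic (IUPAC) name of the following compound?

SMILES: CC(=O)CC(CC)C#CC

The longest chain bearing the carbonyl and the multiple bond is 7 carbons long (heptane).
The principal characteristic group is a ketone (C=O on an internal carbon), named with the suffix -one.
There is one C≡C triple bond, indicated by the ending -yne.
Choose the numbering such that numbering from this end puts the carbonyl group at C-2 rather than C-6.
With this numbering: the carbonyl at C-2; the triple bond between C-5 and C-6; an ethyl group at C-4.
Assembling the pieces gives 4-ethylhept-5-yn-2-one.

4-ethylhept-5-yn-2-one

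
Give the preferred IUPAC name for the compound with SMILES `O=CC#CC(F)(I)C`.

4-fluoro-4-iodopent-2-ynal

The longest carbon chain that includes the –CHO group and the multiple bond has 5 carbons, so the parent hydride is pentane.
An aldehyde (terminal –CHO) is the principal characteristic group, giving the suffix -al.
There is one C≡C triple bond, indicated by the ending -yne.
Number the chain so that the aldehyde carbon is C-1 by definition.
That gives the triple bond between C-2 and C-3; a fluoro group at C-4; an iodo group at C-4.
Prefixes are listed alphabetically: fluoro, iodo.
The name is 4-fluoro-4-iodopent-2-ynal.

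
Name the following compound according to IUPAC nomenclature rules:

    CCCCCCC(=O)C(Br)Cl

1-bromo-1-chlorooctan-2-one

The longest carbon chain that includes the carbonyl has 8 carbons, so the parent hydride is octane.
The highest-priority functional group is a ketone (C=O on an internal carbon), so the name ends in -one.
Number the chain so that numbering from this end puts the carbonyl group at C-2 rather than C-7.
That gives the carbonyl at C-2; a bromo group at C-1; a chloro group at C-1.
Prefixes are listed alphabetically: bromo, chloro.
Assembling the pieces gives 1-bromo-1-chlorooctan-2-one.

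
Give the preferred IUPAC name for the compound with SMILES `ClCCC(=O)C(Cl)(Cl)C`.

Counting along the main chain through the carbonyl gives 5 carbons: the parent is pentane.
The principal characteristic group is a ketone (C=O on an internal carbon), named with the suffix -one.
The numbering direction is chosen so that the substituent locant set {1,4,4} is lower than {2,2,5} at the first point of difference.
That gives the carbonyl at C-3; chloro groups at C-1 and C-4 (×2).
Assembling the pieces gives 1,4,4-trichloropentan-3-one.

1,4,4-trichloropentan-3-one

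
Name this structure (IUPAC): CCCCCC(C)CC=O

Counting along the main chain through the –CHO group gives 8 carbons: the parent is octane.
The principal characteristic group is an aldehyde (terminal –CHO), named with the suffix -al.
Choose the numbering such that the aldehyde carbon is C-1 by definition.
With this numbering: a methyl group at C-3.
The name is 3-methyloctanal.

3-methyloctanal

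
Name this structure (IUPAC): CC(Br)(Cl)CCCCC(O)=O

The longest carbon chain that includes the –COOH group has 7 carbons, so the parent hydride is heptane.
The principal characteristic group is a carboxylic acid (terminal –COOH), named with the suffix -oic acid.
Number the chain so that the carboxylic acid carbon is C-1 by definition.
With this numbering: a bromo group at C-6; a chloro group at C-6.
Prefixes are listed alphabetically: bromo, chloro.
Assembling the pieces gives 6-bromo-6-chloroheptanoic acid.

6-bromo-6-chloroheptanoic acid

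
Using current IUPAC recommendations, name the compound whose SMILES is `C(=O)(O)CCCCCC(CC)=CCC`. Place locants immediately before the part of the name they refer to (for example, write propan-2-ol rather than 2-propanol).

7-ethyldec-7-enoic acid

The longest carbon chain that includes the –COOH group and the multiple bond has 10 carbons, so the parent hydride is decane.
The principal characteristic group is a carboxylic acid (terminal –COOH), named with the suffix -oic acid.
The chain contains a C=C double bond, so the unsaturation ending is -ene.
Number the chain so that the carboxylic acid carbon is C-1 by definition.
This places the double bond between C-7 and C-8; an ethyl group at C-7.
The name is 7-ethyldec-7-enoic acid.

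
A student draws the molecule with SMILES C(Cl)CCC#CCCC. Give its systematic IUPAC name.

The longest carbon chain that includes the multiple bond has 8 carbons, so the parent hydride is octane.
A C≡C triple bond in the chain gives the infix -yne-.
Number the chain so that the substituent locant set {1} is lower than {8} at the first point of difference.
With this numbering: the triple bond between C-4 and C-5; a chloro group at C-1.
Assembling the pieces gives 1-chlorooct-4-yne.

1-chlorooct-4-yne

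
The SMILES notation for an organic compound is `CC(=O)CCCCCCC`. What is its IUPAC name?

Counting along the main chain through the carbonyl gives 9 carbons: the parent is nonane.
The principal characteristic group is a ketone (C=O on an internal carbon), named with the suffix -one.
The numbering direction is chosen so that numbering from this end puts the carbonyl group at C-2 rather than C-8.
With this numbering: the carbonyl at C-2.
Putting it together: nonan-2-one.

nonan-2-one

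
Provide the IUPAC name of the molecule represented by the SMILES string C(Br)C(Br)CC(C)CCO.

5,6-dibromo-3-methylhexan-1-ol

The longest carbon chain that includes the –OH group has 6 carbons, so the parent hydride is hexane.
The highest-priority functional group is an alcohol (–OH), so the name ends in -ol.
The numbering direction is chosen so that numbering from this end puts the hydroxyl group at C-1 rather than C-6.
This places the hydroxyl at C-1; bromo groups at C-5 and C-6; a methyl group at C-3.
Prefixes are listed alphabetically: bromo, methyl.
Putting it together: 5,6-dibromo-3-methylhexan-1-ol.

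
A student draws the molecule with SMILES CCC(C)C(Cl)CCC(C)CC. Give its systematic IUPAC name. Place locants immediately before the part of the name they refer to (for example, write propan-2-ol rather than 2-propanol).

4-chloro-3,7-dimethylnonane

The longest continuous carbon chain has 9 atoms, so the parent hydride is nonane.
Choose the numbering such that the substituent locant set {3,4,7} is lower than {3,6,7} at the first point of difference.
That gives a chloro group at C-4; methyl groups at C-3 and C-7.
Prefixes are listed alphabetically: chloro, methyl.
Assembling the pieces gives 4-chloro-3,7-dimethylnonane.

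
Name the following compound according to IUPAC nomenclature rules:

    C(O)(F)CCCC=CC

Counting along the main chain through the –OH group and the multiple bond gives 7 carbons: the parent is heptane.
An alcohol (–OH) is the principal characteristic group, giving the suffix -ol.
There is one C=C double bond, indicated by the ending -ene.
The numbering direction is chosen so that numbering from this end puts the hydroxyl group at C-1 rather than C-7.
With this numbering: the hydroxyl at C-1; the double bond between C-5 and C-6; a fluoro group at C-1.
Putting it together: 1-fluorohept-5-en-1-ol.

1-fluorohept-5-en-1-ol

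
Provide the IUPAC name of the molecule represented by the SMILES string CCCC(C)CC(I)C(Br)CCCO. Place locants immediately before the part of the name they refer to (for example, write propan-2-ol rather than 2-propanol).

4-bromo-5-iodo-7-methyldecan-1-ol

The longest carbon chain that includes the –OH group has 10 carbons, so the parent hydride is decane.
The principal characteristic group is an alcohol (–OH), named with the suffix -ol.
Number the chain so that numbering from this end puts the hydroxyl group at C-1 rather than C-10.
This places the hydroxyl at C-1; a bromo group at C-4; an iodo group at C-5; a methyl group at C-7.
Substituent prefixes are cited in alphabetical order (multiplying prefixes like di-/tri- are ignored for ordering).
The name is 4-bromo-5-iodo-7-methyldecan-1-ol.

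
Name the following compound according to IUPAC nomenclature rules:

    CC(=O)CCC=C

hex-5-en-2-one

The longest chain bearing the carbonyl and the multiple bond is 6 carbons long (hexane).
A ketone (C=O on an internal carbon) is the principal characteristic group, giving the suffix -one.
A C=C double bond in the chain gives the infix -ene-.
Choose the numbering such that numbering from this end puts the carbonyl group at C-2 rather than C-5.
This places the carbonyl at C-2; the double bond between C-5 and C-6.
The name is hex-5-en-2-one.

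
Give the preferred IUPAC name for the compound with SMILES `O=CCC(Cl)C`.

The longest carbon chain that includes the –CHO group has 4 carbons, so the parent hydride is butane.
An aldehyde (terminal –CHO) is the principal characteristic group, giving the suffix -al.
Choose the numbering such that the aldehyde carbon is C-1 by definition.
With this numbering: a chloro group at C-3.
The name is 3-chlorobutanal.

3-chlorobutanal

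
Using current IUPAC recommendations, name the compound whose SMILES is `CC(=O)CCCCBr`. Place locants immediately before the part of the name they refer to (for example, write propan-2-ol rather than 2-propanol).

The longest carbon chain that includes the carbonyl has 6 carbons, so the parent hydride is hexane.
The highest-priority functional group is a ketone (C=O on an internal carbon), so the name ends in -one.
Choose the numbering such that numbering from this end puts the carbonyl group at C-2 rather than C-5.
This places the carbonyl at C-2; a bromo group at C-6.
Putting it together: 6-bromohexan-2-one.

6-bromohexan-2-one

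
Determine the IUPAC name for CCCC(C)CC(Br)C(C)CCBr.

The longest carbon chain is 9 atoms: the parent is nonane.
Number the chain so that the substituent locant set {1,3,4,6} is lower than {4,6,7,9} at the first point of difference.
With this numbering: bromo groups at C-1 and C-4; methyl groups at C-3 and C-6.
Substituent prefixes are cited in alphabetical order (multiplying prefixes like di-/tri- are ignored for ordering).
The name is 1,4-dibromo-3,6-dimethylnonane.

1,4-dibromo-3,6-dimethylnonane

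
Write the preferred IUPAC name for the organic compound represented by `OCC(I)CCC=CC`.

The longest chain bearing the –OH group and the multiple bond is 7 carbons long (heptane).
An alcohol (–OH) is the principal characteristic group, giving the suffix -ol.
There is one C=C double bond, indicated by the ending -ene.
The numbering direction is chosen so that numbering from this end puts the hydroxyl group at C-1 rather than C-7.
That gives the hydroxyl at C-1; the double bond between C-5 and C-6; an iodo group at C-2.
Putting it together: 2-iodohept-5-en-1-ol.

2-iodohept-5-en-1-ol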